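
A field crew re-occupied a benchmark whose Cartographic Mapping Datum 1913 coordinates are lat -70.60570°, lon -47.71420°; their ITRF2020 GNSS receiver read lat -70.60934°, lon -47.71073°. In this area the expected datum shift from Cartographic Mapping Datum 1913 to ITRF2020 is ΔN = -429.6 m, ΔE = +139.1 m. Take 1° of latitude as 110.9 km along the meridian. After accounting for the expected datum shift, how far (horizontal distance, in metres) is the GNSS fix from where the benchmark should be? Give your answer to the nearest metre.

28 m

Observed coordinate differences: Δφ = -0.00364°, Δλ = +0.00347°.
Converting to metres (1° lat = 110900 m, cos φ = 0.332067): observed ΔN = -403.7 m, observed ΔE = 127.8 m.
Subtracting the expected shift leaves a residual of -403.7 − (-429.6) = 25.9 m north and 127.8 − (139.1) = -11.3 m east.
Residual distance = √(25.9² + (-11.3)²) = 28.3 m.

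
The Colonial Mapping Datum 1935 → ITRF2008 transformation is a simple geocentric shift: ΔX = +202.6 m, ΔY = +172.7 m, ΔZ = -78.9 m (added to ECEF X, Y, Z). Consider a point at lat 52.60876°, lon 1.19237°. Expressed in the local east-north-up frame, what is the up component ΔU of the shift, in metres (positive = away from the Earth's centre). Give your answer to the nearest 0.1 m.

At φ = 52.60876°, λ = 1.19237°: sin φ = 0.794507, cos φ = 0.607254, sin λ = 0.020809, cos λ = 0.999783.
ΔU = cos φ cos λ·ΔX + cos φ sin λ·ΔY + sin φ·ΔZ = (0.607254)(0.999783)(202.6) + (0.607254)(0.020809)(172.7) + (0.794507)(-78.9) = 62.50 m.

ΔU = 62.5 m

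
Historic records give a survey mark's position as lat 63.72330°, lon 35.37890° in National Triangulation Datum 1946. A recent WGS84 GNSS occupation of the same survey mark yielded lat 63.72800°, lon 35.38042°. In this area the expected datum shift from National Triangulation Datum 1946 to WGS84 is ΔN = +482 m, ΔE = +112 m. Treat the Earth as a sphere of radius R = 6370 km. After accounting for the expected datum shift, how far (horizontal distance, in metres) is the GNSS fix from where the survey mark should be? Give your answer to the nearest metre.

Observed coordinate differences: Δφ = +0.00470°, Δλ = +0.00152°.
Converting to metres (1° lat = 111177 m, cos φ = 0.442707): observed ΔN = 522.5 m, observed ΔE = 74.8 m.
Subtracting the expected shift leaves a residual of 522.5 − (482) = 40.5 m north and 74.8 − (112) = -37.2 m east.
Residual distance = √(40.5² + (-37.2)²) = 55.0 m.

55 m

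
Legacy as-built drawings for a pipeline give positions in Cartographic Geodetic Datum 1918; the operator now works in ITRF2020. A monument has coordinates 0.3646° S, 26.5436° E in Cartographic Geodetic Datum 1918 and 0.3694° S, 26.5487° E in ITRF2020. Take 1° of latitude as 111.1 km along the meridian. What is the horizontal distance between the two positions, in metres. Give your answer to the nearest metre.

778 m

Δφ = -0.3694° − -0.3646° = -0.0048°; Δλ = 26.5487° − 26.5436° = +0.0051°.
ΔN = Δφ × 111100 = -533.3 m; ΔE = Δλ × 111100 × cos(-0.3646°) = +0.0051 × 111100 × 0.999980 = 566.6 m.
Distance = √(ΔE² + ΔN²) = √(566.6² + (-533.3)²) = 778.1 m.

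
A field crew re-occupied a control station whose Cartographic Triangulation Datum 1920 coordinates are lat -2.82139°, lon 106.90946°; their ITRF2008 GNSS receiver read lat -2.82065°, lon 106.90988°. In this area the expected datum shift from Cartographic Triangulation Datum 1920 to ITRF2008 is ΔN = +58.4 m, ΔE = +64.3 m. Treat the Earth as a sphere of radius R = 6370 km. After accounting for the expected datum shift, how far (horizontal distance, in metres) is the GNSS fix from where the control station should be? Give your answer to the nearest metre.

30 m

Observed coordinate differences: Δφ = +0.00074°, Δλ = +0.00042°.
Converting to metres (1° lat = 111177 m, cos φ = 0.998788): observed ΔN = 82.3 m, observed ΔE = 46.6 m.
Subtracting the expected shift leaves a residual of 82.3 − (58.4) = 23.9 m north and 46.6 − (64.3) = -17.7 m east.
Residual distance = √(23.9² + (-17.7)²) = 29.7 m.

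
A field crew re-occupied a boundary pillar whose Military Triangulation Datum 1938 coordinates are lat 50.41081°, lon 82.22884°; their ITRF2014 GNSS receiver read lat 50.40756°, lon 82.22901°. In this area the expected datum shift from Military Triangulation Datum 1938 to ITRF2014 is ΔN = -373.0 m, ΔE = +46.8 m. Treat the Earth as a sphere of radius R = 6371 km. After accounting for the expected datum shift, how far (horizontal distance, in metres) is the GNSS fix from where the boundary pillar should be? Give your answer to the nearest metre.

Observed coordinate differences: Δφ = -0.00325°, Δλ = +0.00017°.
Converting to metres (1° lat = 111195 m, cos φ = 0.637279): observed ΔN = -361.4 m, observed ΔE = 12.0 m.
Subtracting the expected shift leaves a residual of -361.4 − (-373.0) = 11.6 m north and 12.0 − (46.8) = -34.8 m east.
Residual distance = √(11.6² + (-34.8)²) = 36.6 m.

37 m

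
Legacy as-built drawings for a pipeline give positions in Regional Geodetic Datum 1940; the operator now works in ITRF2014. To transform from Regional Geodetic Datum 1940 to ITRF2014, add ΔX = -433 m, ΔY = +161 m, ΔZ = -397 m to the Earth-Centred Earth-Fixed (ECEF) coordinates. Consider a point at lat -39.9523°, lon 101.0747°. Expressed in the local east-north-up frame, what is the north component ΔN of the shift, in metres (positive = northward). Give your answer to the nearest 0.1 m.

ΔN = -149.5 m

The local north axis is (−sin φ cos λ, −sin φ sin λ, cos φ), giving ΔN = 53.410 + 101.461 − 304.332 = -149.46 m.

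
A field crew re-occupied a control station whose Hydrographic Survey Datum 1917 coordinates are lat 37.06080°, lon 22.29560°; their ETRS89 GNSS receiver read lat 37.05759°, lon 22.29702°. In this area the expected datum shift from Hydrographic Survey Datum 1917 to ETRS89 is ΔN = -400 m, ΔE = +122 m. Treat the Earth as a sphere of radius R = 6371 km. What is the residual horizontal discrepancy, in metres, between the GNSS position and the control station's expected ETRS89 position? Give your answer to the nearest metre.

Observed coordinate differences: Δφ = -0.00321°, Δλ = +0.00142°.
Converting to metres (1° lat = 111195 m, cos φ = 0.797996): observed ΔN = -356.9 m, observed ΔE = 126.0 m.
Subtracting the expected shift leaves a residual of -356.9 − (-400) = 43.1 m north and 126.0 − (122) = 4.0 m east.
Residual distance = √(43.1² + 4.0²) = 43.2 m.

43 m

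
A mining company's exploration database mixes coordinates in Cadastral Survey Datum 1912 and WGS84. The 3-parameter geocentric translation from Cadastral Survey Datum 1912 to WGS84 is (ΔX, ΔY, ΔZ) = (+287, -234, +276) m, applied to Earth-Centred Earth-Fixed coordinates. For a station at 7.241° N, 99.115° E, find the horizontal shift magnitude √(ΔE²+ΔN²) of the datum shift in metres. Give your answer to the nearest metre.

395 m

The local east axis at (φ, λ) is (−sin λ, cos λ, 0), so ΔE = −sin(99.115°)·287 + cos(99.115°)·(-234) = -246.31 m.
The local north axis is (−sin φ cos λ, −sin φ sin λ, cos φ), giving ΔN = 5.731 + 29.122 + 273.799 = 308.65 m.
Horizontal magnitude = √(ΔE² + ΔN²) = √((-246.31)² + 308.65²) = 394.88 m.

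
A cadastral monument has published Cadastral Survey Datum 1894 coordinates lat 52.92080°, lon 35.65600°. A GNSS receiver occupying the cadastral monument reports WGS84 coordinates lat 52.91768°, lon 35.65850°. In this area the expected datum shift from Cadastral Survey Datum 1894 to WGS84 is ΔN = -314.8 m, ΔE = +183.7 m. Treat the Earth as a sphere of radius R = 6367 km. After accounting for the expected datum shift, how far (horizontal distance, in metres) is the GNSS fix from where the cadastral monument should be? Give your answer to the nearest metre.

Observed coordinate differences: Δφ = -0.00312°, Δλ = +0.00250°.
Converting to metres (1° lat = 111125 m, cos φ = 0.602918): observed ΔN = -346.7 m, observed ΔE = 167.5 m.
Subtracting the expected shift leaves a residual of -346.7 − (-314.8) = -31.9 m north and 167.5 − (183.7) = -16.2 m east.
Residual distance = √((-31.9)² + (-16.2)²) = 35.8 m.

36 m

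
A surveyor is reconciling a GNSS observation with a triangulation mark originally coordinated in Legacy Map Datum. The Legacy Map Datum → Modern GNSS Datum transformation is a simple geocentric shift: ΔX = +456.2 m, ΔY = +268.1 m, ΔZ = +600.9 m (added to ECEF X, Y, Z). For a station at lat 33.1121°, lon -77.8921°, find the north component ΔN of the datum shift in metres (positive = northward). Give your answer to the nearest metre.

ΔN = 594 m

At φ = 33.1121°, λ = -77.8921°: sin φ = 0.546279, cos φ = 0.837603, sin λ = -0.977754, cos λ = 0.209753.
ΔN = −sin φ cos λ·ΔX − sin φ sin λ·ΔY + cos φ·ΔZ = −(0.546279)(0.209753)(456.2) − (0.546279)(-0.977754)(268.1) + (0.837603)(600.9) = 594.24 m.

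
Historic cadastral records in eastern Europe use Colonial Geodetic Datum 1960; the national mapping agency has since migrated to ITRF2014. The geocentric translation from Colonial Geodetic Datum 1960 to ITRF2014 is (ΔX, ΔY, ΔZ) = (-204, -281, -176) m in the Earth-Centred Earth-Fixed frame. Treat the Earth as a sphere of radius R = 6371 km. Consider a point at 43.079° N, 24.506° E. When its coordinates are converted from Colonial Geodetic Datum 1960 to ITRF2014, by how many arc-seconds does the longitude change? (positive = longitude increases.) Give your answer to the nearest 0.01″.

sin φ = 0.683006, cos φ = 0.730413, sin λ = 0.414789, cos λ = 0.909918.
East component: ΔE = −sin λ·ΔX + cos λ·ΔY = −(0.414789)(-204) + (0.909918)(-281) = -171.07 m.
1° of latitude spans πR/180 = 111195 m; at latitude φ, 1° of longitude spans that × cos φ = 81218.2 m, so Δλ = -171.07 / 81218.2 × 3600 = -7.583″.

Δλ = -7.58″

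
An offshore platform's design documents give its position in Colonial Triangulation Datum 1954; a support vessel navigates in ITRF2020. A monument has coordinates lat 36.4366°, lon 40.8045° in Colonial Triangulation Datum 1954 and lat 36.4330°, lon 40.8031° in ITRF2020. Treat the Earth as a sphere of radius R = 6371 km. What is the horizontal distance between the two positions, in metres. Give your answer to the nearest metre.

Δφ = 36.4330° − 36.4366° = -0.0036°; Δλ = 40.8031° − 40.8045° = -0.0014°.
1° along a meridian = πR/180 = 111195 m.
ΔN = Δφ × 111195 = -400.3 m; ΔE = Δλ × 111195 × cos(36.4366°) = -0.0014 × 111195 × 0.804515 = -125.2 m.
Distance = √(ΔE² + ΔN²) = √((-125.2)² + (-400.3)²) = 419.4 m.

419 m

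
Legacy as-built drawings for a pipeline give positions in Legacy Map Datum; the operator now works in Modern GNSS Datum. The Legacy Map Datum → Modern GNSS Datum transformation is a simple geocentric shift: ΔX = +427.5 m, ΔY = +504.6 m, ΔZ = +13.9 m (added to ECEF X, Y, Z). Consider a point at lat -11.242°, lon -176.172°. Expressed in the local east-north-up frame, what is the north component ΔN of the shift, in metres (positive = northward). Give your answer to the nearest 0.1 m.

The local north axis is (−sin φ cos λ, −sin φ sin λ, cos φ), giving ΔN = -83.157 − 6.568 + 13.633 = -76.09 m.

ΔN = -76.1 m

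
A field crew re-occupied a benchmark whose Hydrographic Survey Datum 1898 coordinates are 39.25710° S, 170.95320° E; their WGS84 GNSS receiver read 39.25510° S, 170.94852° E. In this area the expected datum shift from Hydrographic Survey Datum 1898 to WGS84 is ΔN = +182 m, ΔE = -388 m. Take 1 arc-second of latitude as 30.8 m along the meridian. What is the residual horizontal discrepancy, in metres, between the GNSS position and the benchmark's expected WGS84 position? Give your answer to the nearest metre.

42 m

Observed coordinate differences: Δφ = +0.00200°, Δλ = -0.00468°.
Converting to metres (1° lat = 110880 m, cos φ = 0.774314): observed ΔN = 221.8 m, observed ΔE = -401.8 m.
Subtracting the expected shift leaves a residual of 221.8 − (182) = 39.8 m north and -401.8 − (-388) = -13.8 m east.
Residual distance = √(39.8² + (-13.8)²) = 42.1 m.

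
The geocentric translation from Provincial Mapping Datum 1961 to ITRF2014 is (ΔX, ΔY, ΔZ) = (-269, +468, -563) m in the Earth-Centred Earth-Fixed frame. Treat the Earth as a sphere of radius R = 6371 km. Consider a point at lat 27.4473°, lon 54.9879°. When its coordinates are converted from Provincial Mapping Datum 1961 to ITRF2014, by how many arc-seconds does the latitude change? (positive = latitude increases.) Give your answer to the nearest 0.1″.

Δφ = -19.6″

sin φ = 0.460933, cos φ = 0.887435, sin λ = 0.819031, cos λ = 0.573749.
North component: ΔN = −sin φ cos λ·ΔX − sin φ sin λ·ΔY + cos φ·ΔZ = −(0.460933)(0.573749)(-269) − (0.460933)(0.819031)(468) + (0.887435)(-563) = -605.16 m.
1° of latitude spans πR/180 = 111195 m, so Δφ = -605.16 / 111195 × 3600 = -19.593″.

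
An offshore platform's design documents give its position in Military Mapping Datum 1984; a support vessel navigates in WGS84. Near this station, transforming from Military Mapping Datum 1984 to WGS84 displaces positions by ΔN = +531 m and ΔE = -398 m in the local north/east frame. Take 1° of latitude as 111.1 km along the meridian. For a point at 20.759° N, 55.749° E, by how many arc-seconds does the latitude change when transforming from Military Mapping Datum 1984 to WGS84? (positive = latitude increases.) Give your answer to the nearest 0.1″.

1° of latitude = 111.1 km, so Δφ = 531.0 / 111100 = 0.0047795° = 17.206″.

Δφ = 17.2″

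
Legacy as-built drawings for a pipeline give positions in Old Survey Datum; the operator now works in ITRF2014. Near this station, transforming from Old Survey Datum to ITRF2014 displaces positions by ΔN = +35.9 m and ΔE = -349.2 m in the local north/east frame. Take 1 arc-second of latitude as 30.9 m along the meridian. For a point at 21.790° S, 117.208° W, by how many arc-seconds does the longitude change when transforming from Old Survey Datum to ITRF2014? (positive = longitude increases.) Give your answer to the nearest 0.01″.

Δλ = -12.17″

At latitude -21.790°, cos φ = 0.928551.
1″ of longitude at this latitude = 30.90 × cos φ = 28.6922 m, so Δλ = -349.2 / 28.6922 = -12.171″.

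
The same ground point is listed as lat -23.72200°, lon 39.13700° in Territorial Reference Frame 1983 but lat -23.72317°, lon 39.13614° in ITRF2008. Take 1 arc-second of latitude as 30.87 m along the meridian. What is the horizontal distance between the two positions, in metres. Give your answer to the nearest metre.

157 m

Δφ = -23.72317° − -23.72200° = -0.00117°; Δλ = 39.13614° − 39.13700° = -0.00086°.
1° of latitude = 3600 × 30.87 = 111132 m.
ΔN = Δφ × 111132 = -130.0 m; ΔE = Δλ × 111132 × cos(-23.72200°) = -0.00086 × 111132 × 0.915508 = -87.5 m.
Distance = √(ΔE² + ΔN²) = √((-87.5)² + (-130.0)²) = 156.7 m.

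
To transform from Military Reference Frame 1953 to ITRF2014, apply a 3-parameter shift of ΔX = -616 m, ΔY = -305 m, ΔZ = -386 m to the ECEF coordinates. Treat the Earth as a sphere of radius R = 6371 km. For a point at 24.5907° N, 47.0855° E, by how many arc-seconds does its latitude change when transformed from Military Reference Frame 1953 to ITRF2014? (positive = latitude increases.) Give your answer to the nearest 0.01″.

Δφ = -2.70″

sin φ = 0.416133, cos φ = 0.909304, sin λ = 0.732371, cos λ = 0.680906.
North component: ΔN = −sin φ cos λ·ΔX − sin φ sin λ·ΔY + cos φ·ΔZ = −(0.416133)(0.680906)(-616) − (0.416133)(0.732371)(-305) + (0.909304)(-386) = -83.50 m.
1° of latitude spans πR/180 = 111195 m, so Δφ = -83.50 / 111195 × 3600 = -2.703″.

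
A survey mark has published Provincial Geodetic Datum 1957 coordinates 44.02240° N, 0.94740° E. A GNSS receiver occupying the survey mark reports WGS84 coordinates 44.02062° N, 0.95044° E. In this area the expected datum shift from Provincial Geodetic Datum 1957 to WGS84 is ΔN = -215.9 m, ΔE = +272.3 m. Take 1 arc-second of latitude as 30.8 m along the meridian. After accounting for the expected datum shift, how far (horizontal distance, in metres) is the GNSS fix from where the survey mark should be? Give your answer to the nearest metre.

Observed coordinate differences: Δφ = -0.00178°, Δλ = +0.00304°.
Converting to metres (1° lat = 110880 m, cos φ = 0.719068): observed ΔN = -197.4 m, observed ΔE = 242.4 m.
Subtracting the expected shift leaves a residual of -197.4 − (-215.9) = 18.5 m north and 242.4 − (272.3) = -29.9 m east.
Residual distance = √(18.5² + (-29.9)²) = 35.2 m.

35 m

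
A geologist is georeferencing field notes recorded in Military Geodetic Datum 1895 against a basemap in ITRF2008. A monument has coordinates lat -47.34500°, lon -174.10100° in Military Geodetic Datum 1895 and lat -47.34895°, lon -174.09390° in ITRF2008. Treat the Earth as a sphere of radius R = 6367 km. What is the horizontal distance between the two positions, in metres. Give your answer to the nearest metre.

Δφ = -47.34895° − -47.34500° = -0.00395°; Δλ = -174.09390° − -174.10100° = +0.00710°.
1° along a meridian = πR/180 = 111125 m.
ΔN = Δφ × 111125 = -438.9 m; ΔE = Δλ × 111125 × cos(-47.34500°) = +0.00710 × 111125 × 0.677582 = 534.6 m.
Distance = √(ΔE² + ΔN²) = √(534.6² + (-438.9)²) = 691.7 m.

692 m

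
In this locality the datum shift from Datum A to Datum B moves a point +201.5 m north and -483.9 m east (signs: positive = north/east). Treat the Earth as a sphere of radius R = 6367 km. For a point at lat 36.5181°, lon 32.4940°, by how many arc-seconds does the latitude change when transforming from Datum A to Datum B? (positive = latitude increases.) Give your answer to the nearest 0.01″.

Δφ = 6.53″

On a sphere of radius R, 1 rad of latitude = R, so Δφ = ΔN / R = 201.5 / 6367000 = 3.1648e-05 rad = 6.528″.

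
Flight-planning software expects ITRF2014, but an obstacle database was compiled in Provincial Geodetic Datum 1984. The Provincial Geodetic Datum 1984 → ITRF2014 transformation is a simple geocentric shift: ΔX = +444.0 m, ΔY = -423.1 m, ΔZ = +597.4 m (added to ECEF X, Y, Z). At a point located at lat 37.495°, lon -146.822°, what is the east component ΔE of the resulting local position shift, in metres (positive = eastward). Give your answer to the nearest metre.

At φ = 37.495°, λ = -146.822°: sin φ = 0.608692, cos φ = 0.793406, sin λ = -0.547242, cos λ = -0.836975.
ΔE = −sin λ·ΔX + cos λ·ΔY = −(-0.547242)·(444.0) + (-0.836975)·(-423.1) = 597.10 m.

ΔE = 597 m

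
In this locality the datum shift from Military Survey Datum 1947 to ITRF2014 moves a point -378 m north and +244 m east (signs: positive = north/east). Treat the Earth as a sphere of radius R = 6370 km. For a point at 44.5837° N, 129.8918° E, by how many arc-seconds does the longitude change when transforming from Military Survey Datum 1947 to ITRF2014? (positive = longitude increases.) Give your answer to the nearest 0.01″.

At latitude 44.5837°, cos φ = 0.712226.
One radian of longitude at latitude φ spans R cos φ, so Δλ = ΔE / (R cos φ) = 244.0 / (6370000 × 0.712226) = 5.3781e-05 rad = 11.093″.

Δλ = 11.09″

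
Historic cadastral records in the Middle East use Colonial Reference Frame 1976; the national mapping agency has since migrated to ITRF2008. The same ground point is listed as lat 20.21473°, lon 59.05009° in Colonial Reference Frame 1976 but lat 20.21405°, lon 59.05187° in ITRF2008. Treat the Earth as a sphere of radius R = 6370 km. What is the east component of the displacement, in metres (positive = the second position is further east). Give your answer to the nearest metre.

ΔE = 186 m

Δφ = 20.21405° − 20.21473° = -0.00068°; Δλ = 59.05187° − 59.05009° = +0.00178°.
1° along a meridian = πR/180 = 111177 m.
ΔN = Δφ × 111177 = -75.6 m; ΔE = Δλ × 111177 × cos(20.21473°) = +0.00178 × 111177 × 0.938404 = 185.7 m.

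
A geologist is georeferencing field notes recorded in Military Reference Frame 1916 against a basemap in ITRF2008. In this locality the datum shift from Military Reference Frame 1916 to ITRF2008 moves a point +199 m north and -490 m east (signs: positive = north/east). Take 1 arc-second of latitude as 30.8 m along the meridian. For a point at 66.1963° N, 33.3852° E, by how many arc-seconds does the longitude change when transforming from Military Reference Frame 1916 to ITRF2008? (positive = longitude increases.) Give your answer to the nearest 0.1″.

At latitude 66.1963°, cos φ = 0.403604.
1″ of longitude at this latitude = 30.80 × cos φ = 12.4310 m, so Δλ = -490.0 / 12.4310 = -39.418″.

Δλ = -39.4″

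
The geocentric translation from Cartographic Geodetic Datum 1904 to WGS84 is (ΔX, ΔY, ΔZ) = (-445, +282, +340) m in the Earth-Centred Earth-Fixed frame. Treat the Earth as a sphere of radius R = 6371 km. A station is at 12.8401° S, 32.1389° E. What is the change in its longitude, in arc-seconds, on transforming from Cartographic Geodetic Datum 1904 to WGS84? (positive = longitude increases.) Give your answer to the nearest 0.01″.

sin φ = -0.222231, cos φ = 0.974994, sin λ = 0.531974, cos λ = 0.846761.
East component: ΔE = −sin λ·ΔX + cos λ·ΔY = −(0.531974)(-445) + (0.846761)(282) = 475.51 m.
1° of latitude spans πR/180 = 111195 m; at latitude φ, 1° of longitude spans that × cos φ = 108414.4 m, so Δλ = 475.51 / 108414.4 × 3600 = 15.790″.

Δλ = 15.79″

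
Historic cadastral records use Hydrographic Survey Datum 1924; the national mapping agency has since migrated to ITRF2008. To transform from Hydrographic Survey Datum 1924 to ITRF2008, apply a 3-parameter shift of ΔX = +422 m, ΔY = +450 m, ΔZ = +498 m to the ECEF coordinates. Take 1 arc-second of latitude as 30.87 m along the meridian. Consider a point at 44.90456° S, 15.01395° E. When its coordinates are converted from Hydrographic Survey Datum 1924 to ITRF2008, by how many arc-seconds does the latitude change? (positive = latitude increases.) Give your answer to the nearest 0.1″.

sin φ = -0.705928, cos φ = 0.708284, sin λ = 0.259054, cos λ = 0.965863.
North component: ΔN = −sin φ cos λ·ΔX − sin φ sin λ·ΔY + cos φ·ΔZ = −(-0.705928)(0.965863)(422) − (-0.705928)(0.259054)(450) + (0.708284)(498) = 722.75 m.
1° of latitude spans 3600 × 30.87 = 111132 m, so Δφ = 722.75 / 111132 × 3600 = 23.413″.

Δφ = 23.4″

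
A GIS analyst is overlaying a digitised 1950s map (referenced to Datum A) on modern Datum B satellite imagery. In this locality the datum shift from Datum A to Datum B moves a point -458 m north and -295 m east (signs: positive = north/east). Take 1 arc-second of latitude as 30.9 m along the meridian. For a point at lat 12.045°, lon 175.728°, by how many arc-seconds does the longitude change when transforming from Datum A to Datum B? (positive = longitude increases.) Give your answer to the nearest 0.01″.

Δλ = -9.76″

At latitude 12.045°, cos φ = 0.977984.
1″ of longitude at this latitude = 30.90 × cos φ = 30.2197 m, so Δλ = -295.0 / 30.2197 = -9.762″.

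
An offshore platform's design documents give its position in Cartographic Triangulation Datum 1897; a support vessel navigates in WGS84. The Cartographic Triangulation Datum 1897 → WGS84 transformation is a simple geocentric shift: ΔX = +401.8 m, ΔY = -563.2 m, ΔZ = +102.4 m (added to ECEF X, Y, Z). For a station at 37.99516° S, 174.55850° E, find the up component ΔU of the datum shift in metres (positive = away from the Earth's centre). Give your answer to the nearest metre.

The local up (radial) axis is (cos φ cos λ, cos φ sin λ, sin φ), giving ΔU = -315.217 − 42.089 − 63.037 = -420.34 m.

ΔU = -420 m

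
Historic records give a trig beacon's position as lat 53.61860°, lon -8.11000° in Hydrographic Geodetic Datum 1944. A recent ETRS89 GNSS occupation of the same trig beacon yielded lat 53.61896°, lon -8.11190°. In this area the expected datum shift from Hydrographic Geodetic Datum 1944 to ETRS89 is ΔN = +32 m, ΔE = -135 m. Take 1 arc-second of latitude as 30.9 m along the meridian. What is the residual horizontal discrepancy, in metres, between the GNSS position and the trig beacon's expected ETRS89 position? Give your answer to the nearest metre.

Observed coordinate differences: Δφ = +0.00036°, Δλ = -0.00190°.
Converting to metres (1° lat = 111240 m, cos φ = 0.593158): observed ΔN = 40.0 m, observed ΔE = -125.4 m.
Subtracting the expected shift leaves a residual of 40.0 − (32) = 8.0 m north and -125.4 − (-135) = 9.6 m east.
Residual distance = √(8.0² + 9.6²) = 12.6 m.

13 m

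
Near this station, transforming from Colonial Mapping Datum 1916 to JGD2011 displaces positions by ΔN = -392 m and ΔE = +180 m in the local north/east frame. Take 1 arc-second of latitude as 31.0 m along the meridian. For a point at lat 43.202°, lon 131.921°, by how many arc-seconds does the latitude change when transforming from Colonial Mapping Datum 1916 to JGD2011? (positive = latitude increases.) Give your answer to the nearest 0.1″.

Δφ = -12.6″

1″ of latitude = 31.00 m, so Δφ = -392.0 / 31.00 = -12.645″.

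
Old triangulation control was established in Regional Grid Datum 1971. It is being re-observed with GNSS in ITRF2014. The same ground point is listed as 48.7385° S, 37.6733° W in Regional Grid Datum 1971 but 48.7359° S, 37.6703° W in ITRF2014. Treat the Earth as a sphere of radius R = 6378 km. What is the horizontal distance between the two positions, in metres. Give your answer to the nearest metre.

Δφ = -48.7359° − -48.7385° = +0.0026°; Δλ = -37.6703° − -37.6733° = +0.0030°.
1° along a meridian = πR/180 = 111317 m.
ΔN = Δφ × 111317 = 289.4 m; ΔE = Δλ × 111317 × cos(-48.7385°) = +0.0030 × 111317 × 0.659497 = 220.2 m.
Distance = √(ΔE² + ΔN²) = √(220.2² + 289.4²) = 363.7 m.

364 m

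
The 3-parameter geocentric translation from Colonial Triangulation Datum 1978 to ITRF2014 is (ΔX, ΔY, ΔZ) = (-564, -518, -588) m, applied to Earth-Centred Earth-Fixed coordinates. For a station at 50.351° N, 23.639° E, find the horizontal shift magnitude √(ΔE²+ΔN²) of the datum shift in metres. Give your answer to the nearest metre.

The local east axis at (φ, λ) is (−sin λ, cos λ, 0), so ΔE = −sin(23.639°)·(-564) + cos(23.639°)·(-518) = -248.39 m.
The local north axis is (−sin φ cos λ, −sin φ sin λ, cos φ), giving ΔN = 397.823 + 159.925 − 375.193 = 182.56 m.
Horizontal magnitude = √(ΔE² + ΔN²) = √((-248.39)² + 182.56²) = 308.26 m.

308 m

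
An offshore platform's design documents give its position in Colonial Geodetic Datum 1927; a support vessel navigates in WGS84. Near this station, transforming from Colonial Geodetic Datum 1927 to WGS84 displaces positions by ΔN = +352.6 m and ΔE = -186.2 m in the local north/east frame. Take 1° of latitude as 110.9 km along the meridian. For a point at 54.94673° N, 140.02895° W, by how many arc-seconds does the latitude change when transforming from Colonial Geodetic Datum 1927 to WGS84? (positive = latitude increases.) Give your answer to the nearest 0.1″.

1° of latitude = 110.9 km, so Δφ = 352.6 / 110900 = 0.0031794° = 11.446″.

Δφ = 11.4″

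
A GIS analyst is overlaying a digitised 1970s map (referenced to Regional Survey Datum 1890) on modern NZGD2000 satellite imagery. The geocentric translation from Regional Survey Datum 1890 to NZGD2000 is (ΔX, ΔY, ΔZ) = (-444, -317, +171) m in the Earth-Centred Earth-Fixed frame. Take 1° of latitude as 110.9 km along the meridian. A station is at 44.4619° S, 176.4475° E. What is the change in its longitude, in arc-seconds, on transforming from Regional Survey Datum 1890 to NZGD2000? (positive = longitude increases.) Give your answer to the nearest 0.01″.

Δλ = 15.64″

sin φ = -0.700435, cos φ = 0.713716, sin λ = 0.061963, cos λ = -0.998078.
East component: ΔE = −sin λ·ΔX + cos λ·ΔY = −(0.061963)(-444) + (-0.998078)(-317) = 343.90 m.
1° of latitude spans 110900 m; at latitude φ, 1° of longitude spans that × cos φ = 79151.1 m, so Δλ = 343.90 / 79151.1 × 3600 = 15.642″.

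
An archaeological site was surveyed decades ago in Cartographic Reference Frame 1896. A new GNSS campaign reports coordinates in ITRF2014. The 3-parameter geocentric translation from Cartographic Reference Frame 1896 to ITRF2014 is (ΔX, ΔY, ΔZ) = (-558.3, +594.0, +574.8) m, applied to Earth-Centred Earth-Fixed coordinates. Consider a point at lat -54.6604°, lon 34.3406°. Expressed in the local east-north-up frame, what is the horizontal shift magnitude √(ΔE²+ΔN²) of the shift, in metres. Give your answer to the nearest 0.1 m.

At φ = -54.6604°, λ = 34.3406°: sin φ = -0.815738, cos φ = 0.578422, sin λ = 0.564111, cos λ = 0.825699.
ΔE = −sin λ·ΔX + cos λ·ΔY = −(0.564111)·(-558.3) + (0.825699)·(594.0) = 805.41 m.
ΔN = −sin φ cos λ·ΔX − sin φ sin λ·ΔY + cos φ·ΔZ = −(-0.815738)(0.825699)(-558.3) − (-0.815738)(0.564111)(594.0) + (0.578422)(574.8) = 229.77 m.
Horizontal magnitude = √(ΔE² + ΔN²) = √(805.41² + 229.77²) = 837.54 m.

837.5 m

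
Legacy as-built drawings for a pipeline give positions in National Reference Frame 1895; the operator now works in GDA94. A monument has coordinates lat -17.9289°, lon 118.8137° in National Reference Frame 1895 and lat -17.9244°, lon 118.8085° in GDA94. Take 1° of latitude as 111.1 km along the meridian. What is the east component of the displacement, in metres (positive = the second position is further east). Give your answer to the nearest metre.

Δφ = -17.9244° − -17.9289° = +0.0045°; Δλ = 118.8085° − 118.8137° = -0.0052°.
ΔN = Δφ × 111100 = 500.0 m; ΔE = Δλ × 111100 × cos(-17.9289°) = -0.0052 × 111100 × 0.951439 = -549.7 m.

ΔE = -550 m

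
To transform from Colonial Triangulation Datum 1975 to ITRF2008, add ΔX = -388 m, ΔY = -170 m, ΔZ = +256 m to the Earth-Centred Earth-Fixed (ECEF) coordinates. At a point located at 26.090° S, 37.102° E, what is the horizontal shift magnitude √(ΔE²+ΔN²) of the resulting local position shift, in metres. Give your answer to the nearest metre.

110 m

At φ = -26.090°, λ = 37.102°: sin φ = -0.439782, cos φ = 0.898104, sin λ = 0.603236, cos λ = 0.797563.
ΔE = −sin λ·ΔX + cos λ·ΔY = −(0.603236)·(-388) + (0.797563)·(-170) = 98.47 m.
ΔN = −sin φ cos λ·ΔX − sin φ sin λ·ΔY + cos φ·ΔZ = −(-0.439782)(0.797563)(-388) − (-0.439782)(0.603236)(-170) + (0.898104)(256) = 48.72 m.
Horizontal magnitude = √(ΔE² + ΔN²) = √(98.47² + 48.72²) = 109.86 m.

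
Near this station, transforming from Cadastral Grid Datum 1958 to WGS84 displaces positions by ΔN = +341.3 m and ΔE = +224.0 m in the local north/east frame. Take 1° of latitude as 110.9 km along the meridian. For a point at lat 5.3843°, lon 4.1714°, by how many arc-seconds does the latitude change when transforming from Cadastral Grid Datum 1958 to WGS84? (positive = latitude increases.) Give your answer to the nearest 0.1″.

Δφ = 11.1″

1° of latitude = 110.9 km, so Δφ = 341.3 / 110900 = 0.0030775° = 11.079″.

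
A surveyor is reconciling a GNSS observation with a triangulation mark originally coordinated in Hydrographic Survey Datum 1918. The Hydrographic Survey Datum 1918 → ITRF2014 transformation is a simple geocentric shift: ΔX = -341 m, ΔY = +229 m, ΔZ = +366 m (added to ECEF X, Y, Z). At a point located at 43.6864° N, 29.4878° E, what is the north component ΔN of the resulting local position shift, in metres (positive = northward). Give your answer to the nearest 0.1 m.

The local north axis is (−sin φ cos λ, −sin φ sin λ, cos φ), giving ΔN = 205.022 − 77.859 + 264.666 = 391.83 m.

ΔN = 391.8 m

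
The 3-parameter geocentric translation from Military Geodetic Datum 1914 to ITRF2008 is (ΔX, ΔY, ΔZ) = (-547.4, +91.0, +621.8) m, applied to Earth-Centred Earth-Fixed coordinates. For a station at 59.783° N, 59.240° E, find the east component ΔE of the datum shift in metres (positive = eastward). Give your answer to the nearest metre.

At φ = 59.783°, λ = 59.240°: sin φ = 0.864126, cos φ = 0.503276, sin λ = 0.859317, cos λ = 0.511443.
ΔE = −sin λ·ΔX + cos λ·ΔY = −(0.859317)·(-547.4) + (0.511443)·(91.0) = 516.93 m.

ΔE = 517 m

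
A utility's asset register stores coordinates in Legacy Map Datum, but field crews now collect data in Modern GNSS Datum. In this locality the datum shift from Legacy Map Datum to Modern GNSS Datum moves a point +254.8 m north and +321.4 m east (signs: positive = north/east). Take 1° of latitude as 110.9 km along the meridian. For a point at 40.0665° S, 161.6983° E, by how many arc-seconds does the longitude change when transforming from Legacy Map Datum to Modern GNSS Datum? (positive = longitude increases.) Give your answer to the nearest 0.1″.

Δλ = 13.6″

At latitude -40.0665°, cos φ = 0.765298.
1° of longitude at this latitude = 110.9 × cos φ = 84.87 km, so Δλ = 321.4 / 84871.5 = 0.0037869° = 13.633″.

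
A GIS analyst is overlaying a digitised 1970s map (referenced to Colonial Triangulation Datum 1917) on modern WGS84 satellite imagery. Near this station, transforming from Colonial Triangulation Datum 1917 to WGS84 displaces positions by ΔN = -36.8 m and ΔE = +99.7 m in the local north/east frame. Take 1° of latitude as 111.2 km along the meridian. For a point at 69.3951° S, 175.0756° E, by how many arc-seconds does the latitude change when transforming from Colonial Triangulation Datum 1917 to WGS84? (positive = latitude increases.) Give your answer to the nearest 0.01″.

1° of latitude = 111.2 km, so Δφ = -36.8 / 111200 = -0.0003309° = -1.191″.

Δφ = -1.19″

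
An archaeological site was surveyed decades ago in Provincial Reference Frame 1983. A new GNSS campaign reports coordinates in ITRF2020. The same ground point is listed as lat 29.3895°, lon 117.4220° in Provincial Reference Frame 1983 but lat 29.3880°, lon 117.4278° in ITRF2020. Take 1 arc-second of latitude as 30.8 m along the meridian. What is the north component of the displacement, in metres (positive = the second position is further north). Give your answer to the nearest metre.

ΔN = -166 m

Δφ = 29.3880° − 29.3895° = -0.0015°; Δλ = 117.4278° − 117.4220° = +0.0058°.
1° of latitude = 3600 × 30.80 = 110880 m.
ΔN = Δφ × 110880 = -166.3 m; ΔE = Δλ × 110880 × cos(29.3895°) = +0.0058 × 110880 × 0.871304 = 560.3 m.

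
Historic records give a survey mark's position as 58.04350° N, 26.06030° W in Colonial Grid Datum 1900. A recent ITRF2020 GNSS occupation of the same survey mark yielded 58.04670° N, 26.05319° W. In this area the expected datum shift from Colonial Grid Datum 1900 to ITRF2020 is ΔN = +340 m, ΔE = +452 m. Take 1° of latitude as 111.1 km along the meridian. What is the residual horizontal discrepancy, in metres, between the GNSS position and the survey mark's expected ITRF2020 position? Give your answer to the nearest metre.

Observed coordinate differences: Δφ = +0.00320°, Δλ = +0.00711°.
Converting to metres (1° lat = 111100 m, cos φ = 0.529275): observed ΔN = 355.5 m, observed ΔE = 418.1 m.
Subtracting the expected shift leaves a residual of 355.5 − (340) = 15.5 m north and 418.1 − (452) = -33.9 m east.
Residual distance = √(15.5² + (-33.9)²) = 37.3 m.

37 m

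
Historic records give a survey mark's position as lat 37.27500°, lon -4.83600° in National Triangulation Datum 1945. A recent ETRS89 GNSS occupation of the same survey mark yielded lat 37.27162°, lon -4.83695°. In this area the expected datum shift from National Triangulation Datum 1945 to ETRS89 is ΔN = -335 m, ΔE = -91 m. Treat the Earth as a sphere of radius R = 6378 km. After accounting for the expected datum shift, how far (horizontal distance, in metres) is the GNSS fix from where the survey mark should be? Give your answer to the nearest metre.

42 m

Observed coordinate differences: Δφ = -0.00338°, Δλ = -0.00095°.
Converting to metres (1° lat = 111317 m, cos φ = 0.795738): observed ΔN = -376.3 m, observed ΔE = -84.2 m.
Subtracting the expected shift leaves a residual of -376.3 − (-335) = -41.3 m north and -84.2 − (-91) = 6.8 m east.
Residual distance = √((-41.3)² + 6.8²) = 41.8 m.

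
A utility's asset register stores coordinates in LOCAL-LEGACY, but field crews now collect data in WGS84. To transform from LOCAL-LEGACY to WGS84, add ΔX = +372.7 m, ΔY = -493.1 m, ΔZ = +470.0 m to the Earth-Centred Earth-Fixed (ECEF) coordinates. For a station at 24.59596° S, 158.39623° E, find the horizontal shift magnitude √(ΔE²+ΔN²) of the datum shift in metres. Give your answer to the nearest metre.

At φ = -24.59596°, λ = 158.39623°: sin φ = -0.416217, cos φ = 0.909265, sin λ = 0.368186, cos λ = -0.929752.
ΔE = −sin λ·ΔX + cos λ·ΔY = −(0.368186)·(372.7) + (-0.929752)·(-493.1) = 321.24 m.
ΔN = −sin φ cos λ·ΔX − sin φ sin λ·ΔY + cos φ·ΔZ = −(-0.416217)(-0.929752)(372.7) − (-0.416217)(0.368186)(-493.1) + (0.909265)(470.0) = 207.56 m.
Horizontal magnitude = √(ΔE² + ΔN²) = √(321.24² + 207.56²) = 382.46 m.

382 m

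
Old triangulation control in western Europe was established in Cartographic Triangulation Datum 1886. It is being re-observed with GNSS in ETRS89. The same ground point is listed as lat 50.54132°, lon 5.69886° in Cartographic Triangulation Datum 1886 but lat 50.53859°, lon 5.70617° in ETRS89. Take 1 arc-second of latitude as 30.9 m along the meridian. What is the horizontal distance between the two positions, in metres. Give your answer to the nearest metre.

599 m

Δφ = 50.53859° − 50.54132° = -0.00273°; Δλ = 5.70617° − 5.69886° = +0.00731°.
1° of latitude = 3600 × 30.90 = 111240 m.
ΔN = Δφ × 111240 = -303.7 m; ΔE = Δλ × 111240 × cos(50.54132°) = +0.00731 × 111240 × 0.635522 = 516.8 m.
Distance = √(ΔE² + ΔN²) = √(516.8² + (-303.7)²) = 599.4 m.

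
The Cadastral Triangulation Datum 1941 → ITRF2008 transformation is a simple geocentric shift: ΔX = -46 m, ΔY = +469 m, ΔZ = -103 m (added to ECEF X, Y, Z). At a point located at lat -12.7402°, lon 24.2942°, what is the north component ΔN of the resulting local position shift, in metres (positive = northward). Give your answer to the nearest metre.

ΔN = -67 m

The local north axis is (−sin φ cos λ, −sin φ sin λ, cos φ), giving ΔN = -9.246 + 42.553 − 100.464 = -67.16 m.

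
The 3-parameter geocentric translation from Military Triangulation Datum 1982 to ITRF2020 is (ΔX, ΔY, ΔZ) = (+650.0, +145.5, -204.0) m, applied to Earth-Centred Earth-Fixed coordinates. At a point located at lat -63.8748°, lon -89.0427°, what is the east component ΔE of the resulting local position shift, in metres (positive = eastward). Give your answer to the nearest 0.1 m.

ΔE = 652.3 m

The local east axis at (φ, λ) is (−sin λ, cos λ, 0), so ΔE = −sin(-89.0427°)·650.0 + cos(-89.0427°)·145.5 = 652.34 m.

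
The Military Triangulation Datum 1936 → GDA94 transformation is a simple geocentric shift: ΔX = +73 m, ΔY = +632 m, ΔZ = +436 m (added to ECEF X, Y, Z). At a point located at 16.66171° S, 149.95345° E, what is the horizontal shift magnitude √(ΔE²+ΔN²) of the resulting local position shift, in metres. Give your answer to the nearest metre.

762 m

The local east axis at (φ, λ) is (−sin λ, cos λ, 0), so ΔE = −sin(149.95345°)·73 + cos(149.95345°)·632 = -583.62 m.
The local north axis is (−sin φ cos λ, −sin φ sin λ, cos φ), giving ΔN = -18.118 + 90.731 + 417.694 = 490.31 m.
Horizontal magnitude = √(ΔE² + ΔN²) = √((-583.62)² + 490.31²) = 762.24 m.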